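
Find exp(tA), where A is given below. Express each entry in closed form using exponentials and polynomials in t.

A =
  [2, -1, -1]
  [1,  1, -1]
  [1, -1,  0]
e^{tA} =
  [-t^2*exp(t)/2 + t*exp(t) + exp(t), -t*exp(t), t^2*exp(t)/2 - t*exp(t)]
  [t*exp(t), exp(t), -t*exp(t)]
  [-t^2*exp(t)/2 + t*exp(t), -t*exp(t), t^2*exp(t)/2 - t*exp(t) + exp(t)]

Strategy: write A = P · J · P⁻¹ where J is a Jordan canonical form, so e^{tA} = P · e^{tJ} · P⁻¹, and e^{tJ} can be computed block-by-block.

A has Jordan form
J =
  [1, 1, 0]
  [0, 1, 1]
  [0, 0, 1]
(up to reordering of blocks).

Per-block formulas:
  For a 3×3 Jordan block J_3(1): exp(t · J_3(1)) = e^(1t)·(I + t·N + (t^2/2)·N^2), where N is the 3×3 nilpotent shift.

After assembling e^{tJ} and conjugating by P, we get:

e^{tA} =
  [-t^2*exp(t)/2 + t*exp(t) + exp(t), -t*exp(t), t^2*exp(t)/2 - t*exp(t)]
  [t*exp(t), exp(t), -t*exp(t)]
  [-t^2*exp(t)/2 + t*exp(t), -t*exp(t), t^2*exp(t)/2 - t*exp(t) + exp(t)]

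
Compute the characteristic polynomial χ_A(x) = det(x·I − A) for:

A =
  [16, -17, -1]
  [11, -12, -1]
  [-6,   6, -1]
x^3 - 3*x^2 - 9*x - 5

Expanding det(x·I − A) (e.g. by cofactor expansion or by noting that A is similar to its Jordan form J, which has the same characteristic polynomial as A) gives
  χ_A(x) = x^3 - 3*x^2 - 9*x - 5
which factors as (x - 5)*(x + 1)^2. The eigenvalues (with algebraic multiplicities) are λ = -1 with multiplicity 2, λ = 5 with multiplicity 1.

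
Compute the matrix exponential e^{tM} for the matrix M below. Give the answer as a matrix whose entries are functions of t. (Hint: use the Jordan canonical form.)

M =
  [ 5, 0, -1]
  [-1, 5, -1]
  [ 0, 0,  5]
e^{tM} =
  [exp(5*t), 0, -t*exp(5*t)]
  [-t*exp(5*t), exp(5*t), t^2*exp(5*t)/2 - t*exp(5*t)]
  [0, 0, exp(5*t)]

Strategy: write M = P · J · P⁻¹ where J is a Jordan canonical form, so e^{tM} = P · e^{tJ} · P⁻¹, and e^{tJ} can be computed block-by-block.

M has Jordan form
J =
  [5, 1, 0]
  [0, 5, 1]
  [0, 0, 5]
(up to reordering of blocks).

Per-block formulas:
  For a 3×3 Jordan block J_3(5): exp(t · J_3(5)) = e^(5t)·(I + t·N + (t^2/2)·N^2), where N is the 3×3 nilpotent shift.

After assembling e^{tJ} and conjugating by P, we get:

e^{tM} =
  [exp(5*t), 0, -t*exp(5*t)]
  [-t*exp(5*t), exp(5*t), t^2*exp(5*t)/2 - t*exp(5*t)]
  [0, 0, exp(5*t)]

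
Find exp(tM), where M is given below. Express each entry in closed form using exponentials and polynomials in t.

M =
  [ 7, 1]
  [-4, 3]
e^{tM} =
  [2*t*exp(5*t) + exp(5*t), t*exp(5*t)]
  [-4*t*exp(5*t), -2*t*exp(5*t) + exp(5*t)]

Strategy: write M = P · J · P⁻¹ where J is a Jordan canonical form, so e^{tM} = P · e^{tJ} · P⁻¹, and e^{tJ} can be computed block-by-block.

M has Jordan form
J =
  [5, 1]
  [0, 5]
(up to reordering of blocks).

Per-block formulas:
  For a 2×2 Jordan block J_2(5): exp(t · J_2(5)) = e^(5t)·(I + t·N), where N is the 2×2 nilpotent shift.

After assembling e^{tJ} and conjugating by P, we get:

e^{tM} =
  [2*t*exp(5*t) + exp(5*t), t*exp(5*t)]
  [-4*t*exp(5*t), -2*t*exp(5*t) + exp(5*t)]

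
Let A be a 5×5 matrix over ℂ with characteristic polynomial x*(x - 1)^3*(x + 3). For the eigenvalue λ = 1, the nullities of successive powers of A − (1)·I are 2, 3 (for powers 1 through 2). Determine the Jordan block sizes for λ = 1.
Block sizes for λ = 1: [2, 1]

From the dimensions of kernels of powers, the number of Jordan blocks of size at least j is d_j − d_{j−1} where d_j = dim ker(N^j) (with d_0 = 0). Computing the differences gives [2, 1].
The number of blocks of size exactly k is (#blocks of size ≥ k) − (#blocks of size ≥ k + 1), so the partition is: 1 block(s) of size 1, 1 block(s) of size 2.
In nonincreasing order the block sizes are [2, 1].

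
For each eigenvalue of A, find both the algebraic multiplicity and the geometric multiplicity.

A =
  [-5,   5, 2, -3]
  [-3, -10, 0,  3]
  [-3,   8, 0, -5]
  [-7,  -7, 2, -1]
λ = -4: alg = 4, geom = 2

Step 1 — factor the characteristic polynomial to read off the algebraic multiplicities:
  χ_A(x) = (x + 4)^4

Step 2 — compute geometric multiplicities via the rank-nullity identity g(λ) = n − rank(A − λI):
  rank(A − (-4)·I) = 2, so dim ker(A − (-4)·I) = n − 2 = 2

Summary:
  λ = -4: algebraic multiplicity = 4, geometric multiplicity = 2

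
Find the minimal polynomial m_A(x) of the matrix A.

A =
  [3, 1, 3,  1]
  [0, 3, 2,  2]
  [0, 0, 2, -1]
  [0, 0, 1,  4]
x^2 - 6*x + 9

The characteristic polynomial is χ_A(x) = (x - 3)^4, so the eigenvalues are known. The minimal polynomial is
  m_A(x) = Π_λ (x − λ)^{k_λ}
where k_λ is the size of the *largest* Jordan block for λ (equivalently, the smallest k with (A − λI)^k v = 0 for every generalised eigenvector v of λ).

  λ = 3: largest Jordan block has size 2, contributing (x − 3)^2

So m_A(x) = (x - 3)^2 = x^2 - 6*x + 9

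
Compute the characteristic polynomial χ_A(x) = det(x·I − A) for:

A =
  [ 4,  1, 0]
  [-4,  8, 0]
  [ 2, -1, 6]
x^3 - 18*x^2 + 108*x - 216

Expanding det(x·I − A) (e.g. by cofactor expansion or by noting that A is similar to its Jordan form J, which has the same characteristic polynomial as A) gives
  χ_A(x) = x^3 - 18*x^2 + 108*x - 216
which factors as (x - 6)^3. The eigenvalues (with algebraic multiplicities) are λ = 6 with multiplicity 3.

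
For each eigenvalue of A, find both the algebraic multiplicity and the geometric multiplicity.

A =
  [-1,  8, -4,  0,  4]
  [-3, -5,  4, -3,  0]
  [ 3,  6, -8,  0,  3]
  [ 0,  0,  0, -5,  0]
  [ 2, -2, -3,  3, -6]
λ = -5: alg = 5, geom = 3

Step 1 — factor the characteristic polynomial to read off the algebraic multiplicities:
  χ_A(x) = (x + 5)^5

Step 2 — compute geometric multiplicities via the rank-nullity identity g(λ) = n − rank(A − λI):
  rank(A − (-5)·I) = 2, so dim ker(A − (-5)·I) = n − 2 = 3

Summary:
  λ = -5: algebraic multiplicity = 5, geometric multiplicity = 3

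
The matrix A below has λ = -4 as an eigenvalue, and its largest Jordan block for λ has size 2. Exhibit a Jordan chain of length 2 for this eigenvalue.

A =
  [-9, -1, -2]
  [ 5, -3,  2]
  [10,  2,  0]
A Jordan chain for λ = -4 of length 2:
v_1 = (-5, 5, 10)ᵀ
v_2 = (1, 0, 0)ᵀ

Let N = A − (-4)·I. We want v_2 with N^2 v_2 = 0 but N^1 v_2 ≠ 0; then v_{j-1} := N · v_j for j = 2, …, 2.

Pick v_2 = (1, 0, 0)ᵀ.
Then v_1 = N · v_2 = (-5, 5, 10)ᵀ.

Sanity check: (A − (-4)·I) v_1 = (0, 0, 0)ᵀ = 0. ✓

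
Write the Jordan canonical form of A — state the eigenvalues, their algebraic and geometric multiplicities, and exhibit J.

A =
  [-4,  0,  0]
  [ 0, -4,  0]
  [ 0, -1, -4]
J_2(-4) ⊕ J_1(-4)

The characteristic polynomial is
  det(x·I − A) = x^3 + 12*x^2 + 48*x + 64 = (x + 4)^3

Eigenvalues and multiplicities (the geometric multiplicity of λ is n − rank(A − λI), which equals the number of Jordan blocks for λ):
  λ = -4: algebraic multiplicity = 3, geometric multiplicity = 2

Determining the block sizes for each eigenvalue:
  λ = -4: 2 blocks summing to 3 forces exactly one block of size 2 and the rest size 1 → block sizes [2, 1]

Assembling the blocks gives a Jordan form
J =
  [-4,  1,  0]
  [ 0, -4,  0]
  [ 0,  0, -4]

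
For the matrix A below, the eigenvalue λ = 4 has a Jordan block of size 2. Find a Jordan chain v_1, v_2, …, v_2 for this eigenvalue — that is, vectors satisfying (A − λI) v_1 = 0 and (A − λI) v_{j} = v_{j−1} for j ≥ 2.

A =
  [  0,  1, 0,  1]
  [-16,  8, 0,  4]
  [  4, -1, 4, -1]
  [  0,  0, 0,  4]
A Jordan chain for λ = 4 of length 2:
v_1 = (-4, -16, 4, 0)ᵀ
v_2 = (1, 0, 0, 0)ᵀ

Let N = A − (4)·I. We want v_2 with N^2 v_2 = 0 but N^1 v_2 ≠ 0; then v_{j-1} := N · v_j for j = 2, …, 2.

Pick v_2 = (1, 0, 0, 0)ᵀ.
Then v_1 = N · v_2 = (-4, -16, 4, 0)ᵀ.

Sanity check: (A − (4)·I) v_1 = (0, 0, 0, 0)ᵀ = 0. ✓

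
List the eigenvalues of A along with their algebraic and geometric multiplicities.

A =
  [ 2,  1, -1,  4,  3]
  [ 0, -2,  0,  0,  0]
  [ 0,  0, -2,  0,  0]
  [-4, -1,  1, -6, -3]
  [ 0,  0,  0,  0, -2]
λ = -2: alg = 5, geom = 4

Step 1 — factor the characteristic polynomial to read off the algebraic multiplicities:
  χ_A(x) = (x + 2)^5

Step 2 — compute geometric multiplicities via the rank-nullity identity g(λ) = n − rank(A − λI):
  rank(A − (-2)·I) = 1, so dim ker(A − (-2)·I) = n − 1 = 4

Summary:
  λ = -2: algebraic multiplicity = 5, geometric multiplicity = 4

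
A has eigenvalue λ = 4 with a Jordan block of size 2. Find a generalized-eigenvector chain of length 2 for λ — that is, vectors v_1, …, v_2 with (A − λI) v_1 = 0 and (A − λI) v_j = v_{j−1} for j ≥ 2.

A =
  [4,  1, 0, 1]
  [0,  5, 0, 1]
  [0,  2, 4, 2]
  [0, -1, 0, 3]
A Jordan chain for λ = 4 of length 2:
v_1 = (1, 1, 2, -1)ᵀ
v_2 = (0, 1, 0, 0)ᵀ

Let N = A − (4)·I. We want v_2 with N^2 v_2 = 0 but N^1 v_2 ≠ 0; then v_{j-1} := N · v_j for j = 2, …, 2.

Pick v_2 = (0, 1, 0, 0)ᵀ.
Then v_1 = N · v_2 = (1, 1, 2, -1)ᵀ.

Sanity check: (A − (4)·I) v_1 = (0, 0, 0, 0)ᵀ = 0. ✓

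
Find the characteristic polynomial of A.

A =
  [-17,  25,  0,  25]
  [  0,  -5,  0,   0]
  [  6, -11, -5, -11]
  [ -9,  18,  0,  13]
x^4 + 14*x^3 + 69*x^2 + 140*x + 100

Expanding det(x·I − A) (e.g. by cofactor expansion or by noting that A is similar to its Jordan form J, which has the same characteristic polynomial as A) gives
  χ_A(x) = x^4 + 14*x^3 + 69*x^2 + 140*x + 100
which factors as (x + 2)^2*(x + 5)^2. The eigenvalues (with algebraic multiplicities) are λ = -5 with multiplicity 2, λ = -2 with multiplicity 2.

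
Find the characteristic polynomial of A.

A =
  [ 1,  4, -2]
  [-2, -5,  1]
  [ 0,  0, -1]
x^3 + 5*x^2 + 7*x + 3

Expanding det(x·I − A) (e.g. by cofactor expansion or by noting that A is similar to its Jordan form J, which has the same characteristic polynomial as A) gives
  χ_A(x) = x^3 + 5*x^2 + 7*x + 3
which factors as (x + 1)^2*(x + 3). The eigenvalues (with algebraic multiplicities) are λ = -3 with multiplicity 1, λ = -1 with multiplicity 2.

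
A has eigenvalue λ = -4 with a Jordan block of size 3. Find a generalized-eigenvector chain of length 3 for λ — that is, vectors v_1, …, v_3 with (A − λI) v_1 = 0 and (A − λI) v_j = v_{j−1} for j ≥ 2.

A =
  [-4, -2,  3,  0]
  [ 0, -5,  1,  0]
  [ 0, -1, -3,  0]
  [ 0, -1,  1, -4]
A Jordan chain for λ = -4 of length 3:
v_1 = (-1, 0, 0, 0)ᵀ
v_2 = (-2, -1, -1, -1)ᵀ
v_3 = (0, 1, 0, 0)ᵀ

Let N = A − (-4)·I. We want v_3 with N^3 v_3 = 0 but N^2 v_3 ≠ 0; then v_{j-1} := N · v_j for j = 3, …, 2.

Pick v_3 = (0, 1, 0, 0)ᵀ.
Then v_2 = N · v_3 = (-2, -1, -1, -1)ᵀ.
Then v_1 = N · v_2 = (-1, 0, 0, 0)ᵀ.

Sanity check: (A − (-4)·I) v_1 = (0, 0, 0, 0)ᵀ = 0. ✓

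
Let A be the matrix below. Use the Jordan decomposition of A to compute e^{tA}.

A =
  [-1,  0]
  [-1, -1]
e^{tA} =
  [exp(-t), 0]
  [-t*exp(-t), exp(-t)]

Strategy: write A = P · J · P⁻¹ where J is a Jordan canonical form, so e^{tA} = P · e^{tJ} · P⁻¹, and e^{tJ} can be computed block-by-block.

A has Jordan form
J =
  [-1,  1]
  [ 0, -1]
(up to reordering of blocks).

Per-block formulas:
  For a 2×2 Jordan block J_2(-1): exp(t · J_2(-1)) = e^(-1t)·(I + t·N), where N is the 2×2 nilpotent shift.

After assembling e^{tJ} and conjugating by P, we get:

e^{tA} =
  [exp(-t), 0]
  [-t*exp(-t), exp(-t)]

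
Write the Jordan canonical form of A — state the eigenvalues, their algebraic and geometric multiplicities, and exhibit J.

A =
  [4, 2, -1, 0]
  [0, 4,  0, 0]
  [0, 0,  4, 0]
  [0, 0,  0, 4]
J_2(4) ⊕ J_1(4) ⊕ J_1(4)

The characteristic polynomial is
  det(x·I − A) = x^4 - 16*x^3 + 96*x^2 - 256*x + 256 = (x - 4)^4

Eigenvalues and multiplicities (the geometric multiplicity of λ is n − rank(A − λI), which equals the number of Jordan blocks for λ):
  λ = 4: algebraic multiplicity = 4, geometric multiplicity = 3

Determining the block sizes for each eigenvalue:
  λ = 4: 3 blocks summing to 4 forces exactly one block of size 2 and the rest size 1 → block sizes [2, 1, 1]

Assembling the blocks gives a Jordan form
J =
  [4, 1, 0, 0]
  [0, 4, 0, 0]
  [0, 0, 4, 0]
  [0, 0, 0, 4]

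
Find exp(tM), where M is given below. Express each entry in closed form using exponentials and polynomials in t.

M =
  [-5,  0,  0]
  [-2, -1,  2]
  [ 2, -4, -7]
e^{tM} =
  [exp(-5*t), 0, 0]
  [-exp(-3*t) + exp(-5*t), 2*exp(-3*t) - exp(-5*t), exp(-3*t) - exp(-5*t)]
  [exp(-3*t) - exp(-5*t), -2*exp(-3*t) + 2*exp(-5*t), -exp(-3*t) + 2*exp(-5*t)]

Strategy: write M = P · J · P⁻¹ where J is a Jordan canonical form, so e^{tM} = P · e^{tJ} · P⁻¹, and e^{tJ} can be computed block-by-block.

M has Jordan form
J =
  [-5,  0,  0]
  [ 0, -5,  0]
  [ 0,  0, -3]
(up to reordering of blocks).

Per-block formulas:
  For a 1×1 block at λ = -5: exp(t · [-5]) = [e^(-5t)].
  For a 1×1 block at λ = -3: exp(t · [-3]) = [e^(-3t)].

After assembling e^{tJ} and conjugating by P, we get:

e^{tM} =
  [exp(-5*t), 0, 0]
  [-exp(-3*t) + exp(-5*t), 2*exp(-3*t) - exp(-5*t), exp(-3*t) - exp(-5*t)]
  [exp(-3*t) - exp(-5*t), -2*exp(-3*t) + 2*exp(-5*t), -exp(-3*t) + 2*exp(-5*t)]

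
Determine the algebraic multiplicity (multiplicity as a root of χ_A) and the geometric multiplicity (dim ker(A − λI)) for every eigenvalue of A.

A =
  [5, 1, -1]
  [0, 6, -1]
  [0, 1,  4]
λ = 5: alg = 3, geom = 2

Step 1 — factor the characteristic polynomial to read off the algebraic multiplicities:
  χ_A(x) = (x - 5)^3

Step 2 — compute geometric multiplicities via the rank-nullity identity g(λ) = n − rank(A − λI):
  rank(A − (5)·I) = 1, so dim ker(A − (5)·I) = n − 1 = 2

Summary:
  λ = 5: algebraic multiplicity = 3, geometric multiplicity = 2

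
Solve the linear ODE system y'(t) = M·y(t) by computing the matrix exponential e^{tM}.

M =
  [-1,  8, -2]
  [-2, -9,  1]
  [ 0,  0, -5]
e^{tM} =
  [4*t*exp(-5*t) + exp(-5*t), 8*t*exp(-5*t), -2*t*exp(-5*t)]
  [-2*t*exp(-5*t), -4*t*exp(-5*t) + exp(-5*t), t*exp(-5*t)]
  [0, 0, exp(-5*t)]

Strategy: write M = P · J · P⁻¹ where J is a Jordan canonical form, so e^{tM} = P · e^{tJ} · P⁻¹, and e^{tJ} can be computed block-by-block.

M has Jordan form
J =
  [-5,  1,  0]
  [ 0, -5,  0]
  [ 0,  0, -5]
(up to reordering of blocks).

Per-block formulas:
  For a 1×1 block at λ = -5: exp(t · [-5]) = [e^(-5t)].
  For a 2×2 Jordan block J_2(-5): exp(t · J_2(-5)) = e^(-5t)·(I + t·N), where N is the 2×2 nilpotent shift.

After assembling e^{tJ} and conjugating by P, we get:

e^{tM} =
  [4*t*exp(-5*t) + exp(-5*t), 8*t*exp(-5*t), -2*t*exp(-5*t)]
  [-2*t*exp(-5*t), -4*t*exp(-5*t) + exp(-5*t), t*exp(-5*t)]
  [0, 0, exp(-5*t)]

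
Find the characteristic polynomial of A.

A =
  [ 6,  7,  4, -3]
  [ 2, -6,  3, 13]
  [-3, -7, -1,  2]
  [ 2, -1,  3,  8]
x^4 - 7*x^3 - 12*x^2 + 176*x - 320

Expanding det(x·I − A) (e.g. by cofactor expansion or by noting that A is similar to its Jordan form J, which has the same characteristic polynomial as A) gives
  χ_A(x) = x^4 - 7*x^3 - 12*x^2 + 176*x - 320
which factors as (x - 4)^3*(x + 5). The eigenvalues (with algebraic multiplicities) are λ = -5 with multiplicity 1, λ = 4 with multiplicity 3.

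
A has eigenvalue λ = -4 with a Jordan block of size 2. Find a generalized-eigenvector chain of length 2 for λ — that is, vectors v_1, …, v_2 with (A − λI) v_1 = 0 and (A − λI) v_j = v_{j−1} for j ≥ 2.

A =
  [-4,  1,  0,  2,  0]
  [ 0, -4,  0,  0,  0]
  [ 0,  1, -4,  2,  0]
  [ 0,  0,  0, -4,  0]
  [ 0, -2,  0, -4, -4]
A Jordan chain for λ = -4 of length 2:
v_1 = (1, 0, 1, 0, -2)ᵀ
v_2 = (0, 1, 0, 0, 0)ᵀ

Let N = A − (-4)·I. We want v_2 with N^2 v_2 = 0 but N^1 v_2 ≠ 0; then v_{j-1} := N · v_j for j = 2, …, 2.

Pick v_2 = (0, 1, 0, 0, 0)ᵀ.
Then v_1 = N · v_2 = (1, 0, 1, 0, -2)ᵀ.

Sanity check: (A − (-4)·I) v_1 = (0, 0, 0, 0, 0)ᵀ = 0. ✓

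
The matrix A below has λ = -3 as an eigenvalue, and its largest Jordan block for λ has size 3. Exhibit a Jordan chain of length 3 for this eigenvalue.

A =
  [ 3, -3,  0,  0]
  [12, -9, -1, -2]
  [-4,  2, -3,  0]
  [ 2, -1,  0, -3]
A Jordan chain for λ = -3 of length 3:
v_1 = (3, 6, -2, 1)ᵀ
v_2 = (0, -1, 0, 0)ᵀ
v_3 = (0, 0, 1, 0)ᵀ

Let N = A − (-3)·I. We want v_3 with N^3 v_3 = 0 but N^2 v_3 ≠ 0; then v_{j-1} := N · v_j for j = 3, …, 2.

Pick v_3 = (0, 0, 1, 0)ᵀ.
Then v_2 = N · v_3 = (0, -1, 0, 0)ᵀ.
Then v_1 = N · v_2 = (3, 6, -2, 1)ᵀ.

Sanity check: (A − (-3)·I) v_1 = (0, 0, 0, 0)ᵀ = 0. ✓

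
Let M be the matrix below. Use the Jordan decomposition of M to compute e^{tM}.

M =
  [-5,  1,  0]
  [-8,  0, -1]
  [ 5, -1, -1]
e^{tM} =
  [t^2*exp(-2*t)/2 - 3*t*exp(-2*t) + exp(-2*t), -t^2*exp(-2*t)/2 + t*exp(-2*t), -t^2*exp(-2*t)/2]
  [3*t^2*exp(-2*t)/2 - 8*t*exp(-2*t), -3*t^2*exp(-2*t)/2 + 2*t*exp(-2*t) + exp(-2*t), -3*t^2*exp(-2*t)/2 - t*exp(-2*t)]
  [-t^2*exp(-2*t) + 5*t*exp(-2*t), t^2*exp(-2*t) - t*exp(-2*t), t^2*exp(-2*t) + t*exp(-2*t) + exp(-2*t)]

Strategy: write M = P · J · P⁻¹ where J is a Jordan canonical form, so e^{tM} = P · e^{tJ} · P⁻¹, and e^{tJ} can be computed block-by-block.

M has Jordan form
J =
  [-2,  1,  0]
  [ 0, -2,  1]
  [ 0,  0, -2]
(up to reordering of blocks).

Per-block formulas:
  For a 3×3 Jordan block J_3(-2): exp(t · J_3(-2)) = e^(-2t)·(I + t·N + (t^2/2)·N^2), where N is the 3×3 nilpotent shift.

After assembling e^{tJ} and conjugating by P, we get:

e^{tM} =
  [t^2*exp(-2*t)/2 - 3*t*exp(-2*t) + exp(-2*t), -t^2*exp(-2*t)/2 + t*exp(-2*t), -t^2*exp(-2*t)/2]
  [3*t^2*exp(-2*t)/2 - 8*t*exp(-2*t), -3*t^2*exp(-2*t)/2 + 2*t*exp(-2*t) + exp(-2*t), -3*t^2*exp(-2*t)/2 - t*exp(-2*t)]
  [-t^2*exp(-2*t) + 5*t*exp(-2*t), t^2*exp(-2*t) - t*exp(-2*t), t^2*exp(-2*t) + t*exp(-2*t) + exp(-2*t)]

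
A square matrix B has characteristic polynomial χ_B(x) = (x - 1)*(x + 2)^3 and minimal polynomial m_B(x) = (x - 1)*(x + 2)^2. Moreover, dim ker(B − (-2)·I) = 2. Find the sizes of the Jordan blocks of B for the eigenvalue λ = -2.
Block sizes for λ = -2: [2, 1]

Step 1 — from the characteristic polynomial, algebraic multiplicity of λ = -2 is 3. From dim ker(B − (-2)·I) = 2, there are exactly 2 Jordan blocks for λ = -2.
Step 2 — from the minimal polynomial, the factor (x + 2)^2 tells us the largest block for λ = -2 has size 2.
Step 3 — with total size 3, 2 blocks, and largest block 2, the block sizes (in nonincreasing order) are [2, 1].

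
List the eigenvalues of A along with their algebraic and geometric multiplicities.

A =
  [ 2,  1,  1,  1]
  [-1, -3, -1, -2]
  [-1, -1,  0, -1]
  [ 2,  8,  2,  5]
λ = 1: alg = 4, geom = 2

Step 1 — factor the characteristic polynomial to read off the algebraic multiplicities:
  χ_A(x) = (x - 1)^4

Step 2 — compute geometric multiplicities via the rank-nullity identity g(λ) = n − rank(A − λI):
  rank(A − (1)·I) = 2, so dim ker(A − (1)·I) = n − 2 = 2

Summary:
  λ = 1: algebraic multiplicity = 4, geometric multiplicity = 2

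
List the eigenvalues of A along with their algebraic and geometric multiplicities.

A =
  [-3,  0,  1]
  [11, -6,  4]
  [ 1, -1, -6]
λ = -5: alg = 3, geom = 1

Step 1 — factor the characteristic polynomial to read off the algebraic multiplicities:
  χ_A(x) = (x + 5)^3

Step 2 — compute geometric multiplicities via the rank-nullity identity g(λ) = n − rank(A − λI):
  rank(A − (-5)·I) = 2, so dim ker(A − (-5)·I) = n − 2 = 1

Summary:
  λ = -5: algebraic multiplicity = 3, geometric multiplicity = 1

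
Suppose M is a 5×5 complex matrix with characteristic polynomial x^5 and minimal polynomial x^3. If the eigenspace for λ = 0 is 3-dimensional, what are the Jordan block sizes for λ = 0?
Block sizes for λ = 0: [3, 1, 1]

Step 1 — from the characteristic polynomial, algebraic multiplicity of λ = 0 is 5. From dim ker(M − (0)·I) = 3, there are exactly 3 Jordan blocks for λ = 0.
Step 2 — from the minimal polynomial, the factor (x − 0)^3 tells us the largest block for λ = 0 has size 3.
Step 3 — with total size 5, 3 blocks, and largest block 3, the block sizes (in nonincreasing order) are [3, 1, 1].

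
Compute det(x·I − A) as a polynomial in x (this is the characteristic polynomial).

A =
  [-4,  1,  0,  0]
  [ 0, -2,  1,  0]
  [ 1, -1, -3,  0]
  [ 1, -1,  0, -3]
x^4 + 12*x^3 + 54*x^2 + 108*x + 81

Expanding det(x·I − A) (e.g. by cofactor expansion or by noting that A is similar to its Jordan form J, which has the same characteristic polynomial as A) gives
  χ_A(x) = x^4 + 12*x^3 + 54*x^2 + 108*x + 81
which factors as (x + 3)^4. The eigenvalues (with algebraic multiplicities) are λ = -3 with multiplicity 4.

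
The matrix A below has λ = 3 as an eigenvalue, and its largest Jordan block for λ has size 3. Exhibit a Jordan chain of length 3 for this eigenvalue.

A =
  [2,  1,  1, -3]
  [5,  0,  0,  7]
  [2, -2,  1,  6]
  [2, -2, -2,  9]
A Jordan chain for λ = 3 of length 3:
v_1 = (2, -6, -4, -4)ᵀ
v_2 = (-1, 5, 2, 2)ᵀ
v_3 = (1, 0, 0, 0)ᵀ

Let N = A − (3)·I. We want v_3 with N^3 v_3 = 0 but N^2 v_3 ≠ 0; then v_{j-1} := N · v_j for j = 3, …, 2.

Pick v_3 = (1, 0, 0, 0)ᵀ.
Then v_2 = N · v_3 = (-1, 5, 2, 2)ᵀ.
Then v_1 = N · v_2 = (2, -6, -4, -4)ᵀ.

Sanity check: (A − (3)·I) v_1 = (0, 0, 0, 0)ᵀ = 0. ✓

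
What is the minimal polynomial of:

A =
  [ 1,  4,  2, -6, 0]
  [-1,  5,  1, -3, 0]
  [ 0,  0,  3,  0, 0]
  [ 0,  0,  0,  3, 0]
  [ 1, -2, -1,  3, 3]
x^2 - 6*x + 9

The characteristic polynomial is χ_A(x) = (x - 3)^5, so the eigenvalues are known. The minimal polynomial is
  m_A(x) = Π_λ (x − λ)^{k_λ}
where k_λ is the size of the *largest* Jordan block for λ (equivalently, the smallest k with (A − λI)^k v = 0 for every generalised eigenvector v of λ).

  λ = 3: largest Jordan block has size 2, contributing (x − 3)^2

So m_A(x) = (x - 3)^2 = x^2 - 6*x + 9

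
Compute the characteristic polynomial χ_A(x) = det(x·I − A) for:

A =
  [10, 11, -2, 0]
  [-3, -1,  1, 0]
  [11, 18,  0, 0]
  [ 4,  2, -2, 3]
x^4 - 12*x^3 + 54*x^2 - 108*x + 81

Expanding det(x·I − A) (e.g. by cofactor expansion or by noting that A is similar to its Jordan form J, which has the same characteristic polynomial as A) gives
  χ_A(x) = x^4 - 12*x^3 + 54*x^2 - 108*x + 81
which factors as (x - 3)^4. The eigenvalues (with algebraic multiplicities) are λ = 3 with multiplicity 4.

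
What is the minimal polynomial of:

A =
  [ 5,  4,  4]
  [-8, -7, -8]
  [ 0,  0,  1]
x^2 + 2*x - 3

The characteristic polynomial is χ_A(x) = (x - 1)^2*(x + 3), so the eigenvalues are known. The minimal polynomial is
  m_A(x) = Π_λ (x − λ)^{k_λ}
where k_λ is the size of the *largest* Jordan block for λ (equivalently, the smallest k with (A − λI)^k v = 0 for every generalised eigenvector v of λ).

  λ = -3: largest Jordan block has size 1, contributing (x + 3)
  λ = 1: largest Jordan block has size 1, contributing (x − 1)

So m_A(x) = (x - 1)*(x + 3) = x^2 + 2*x - 3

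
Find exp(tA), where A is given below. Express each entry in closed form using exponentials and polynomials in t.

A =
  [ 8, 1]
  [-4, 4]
e^{tA} =
  [2*t*exp(6*t) + exp(6*t), t*exp(6*t)]
  [-4*t*exp(6*t), -2*t*exp(6*t) + exp(6*t)]

Strategy: write A = P · J · P⁻¹ where J is a Jordan canonical form, so e^{tA} = P · e^{tJ} · P⁻¹, and e^{tJ} can be computed block-by-block.

A has Jordan form
J =
  [6, 1]
  [0, 6]
(up to reordering of blocks).

Per-block formulas:
  For a 2×2 Jordan block J_2(6): exp(t · J_2(6)) = e^(6t)·(I + t·N), where N is the 2×2 nilpotent shift.

After assembling e^{tJ} and conjugating by P, we get:

e^{tA} =
  [2*t*exp(6*t) + exp(6*t), t*exp(6*t)]
  [-4*t*exp(6*t), -2*t*exp(6*t) + exp(6*t)]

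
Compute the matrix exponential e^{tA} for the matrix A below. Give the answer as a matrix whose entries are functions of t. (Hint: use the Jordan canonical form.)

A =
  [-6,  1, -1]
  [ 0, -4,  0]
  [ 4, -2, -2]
e^{tA} =
  [-2*t*exp(-4*t) + exp(-4*t), t*exp(-4*t), -t*exp(-4*t)]
  [0, exp(-4*t), 0]
  [4*t*exp(-4*t), -2*t*exp(-4*t), 2*t*exp(-4*t) + exp(-4*t)]

Strategy: write A = P · J · P⁻¹ where J is a Jordan canonical form, so e^{tA} = P · e^{tJ} · P⁻¹, and e^{tJ} can be computed block-by-block.

A has Jordan form
J =
  [-4,  1,  0]
  [ 0, -4,  0]
  [ 0,  0, -4]
(up to reordering of blocks).

Per-block formulas:
  For a 2×2 Jordan block J_2(-4): exp(t · J_2(-4)) = e^(-4t)·(I + t·N), where N is the 2×2 nilpotent shift.
  For a 1×1 block at λ = -4: exp(t · [-4]) = [e^(-4t)].

After assembling e^{tJ} and conjugating by P, we get:

e^{tA} =
  [-2*t*exp(-4*t) + exp(-4*t), t*exp(-4*t), -t*exp(-4*t)]
  [0, exp(-4*t), 0]
  [4*t*exp(-4*t), -2*t*exp(-4*t), 2*t*exp(-4*t) + exp(-4*t)]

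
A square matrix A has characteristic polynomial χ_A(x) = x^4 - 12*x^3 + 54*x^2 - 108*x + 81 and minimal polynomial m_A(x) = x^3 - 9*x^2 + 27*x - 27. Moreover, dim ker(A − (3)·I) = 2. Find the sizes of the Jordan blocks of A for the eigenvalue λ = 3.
Block sizes for λ = 3: [3, 1]

Step 1 — from the characteristic polynomial, algebraic multiplicity of λ = 3 is 4. From dim ker(A − (3)·I) = 2, there are exactly 2 Jordan blocks for λ = 3.
Step 2 — from the minimal polynomial, the factor (x − 3)^3 tells us the largest block for λ = 3 has size 3.
Step 3 — with total size 4, 2 blocks, and largest block 3, the block sizes (in nonincreasing order) are [3, 1].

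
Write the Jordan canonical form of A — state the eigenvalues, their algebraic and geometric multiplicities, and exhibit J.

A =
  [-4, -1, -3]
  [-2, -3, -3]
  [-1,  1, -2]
J_1(-5) ⊕ J_2(-2)

The characteristic polynomial is
  det(x·I − A) = x^3 + 9*x^2 + 24*x + 20 = (x + 2)^2*(x + 5)

Eigenvalues and multiplicities (the geometric multiplicity of λ is n − rank(A − λI), which equals the number of Jordan blocks for λ):
  λ = -5: algebraic multiplicity = 1, geometric multiplicity = 1
  λ = -2: algebraic multiplicity = 2, geometric multiplicity = 1

Determining the block sizes for each eigenvalue:
  λ = -5: one block (gm = 1), so the single block has size am = 1 → block sizes [1]
  λ = -2: one block (gm = 1), so the single block has size am = 2 → block sizes [2]

Assembling the blocks gives a Jordan form
J =
  [-5,  0,  0]
  [ 0, -2,  1]
  [ 0,  0, -2]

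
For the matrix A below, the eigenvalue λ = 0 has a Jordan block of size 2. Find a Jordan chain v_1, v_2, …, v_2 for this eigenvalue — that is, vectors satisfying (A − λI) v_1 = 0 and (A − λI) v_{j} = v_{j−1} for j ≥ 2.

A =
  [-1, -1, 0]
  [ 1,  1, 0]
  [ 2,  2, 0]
A Jordan chain for λ = 0 of length 2:
v_1 = (-1, 1, 2)ᵀ
v_2 = (1, 0, 0)ᵀ

Let N = A − (0)·I. We want v_2 with N^2 v_2 = 0 but N^1 v_2 ≠ 0; then v_{j-1} := N · v_j for j = 2, …, 2.

Pick v_2 = (1, 0, 0)ᵀ.
Then v_1 = N · v_2 = (-1, 1, 2)ᵀ.

Sanity check: (A − (0)·I) v_1 = (0, 0, 0)ᵀ = 0. ✓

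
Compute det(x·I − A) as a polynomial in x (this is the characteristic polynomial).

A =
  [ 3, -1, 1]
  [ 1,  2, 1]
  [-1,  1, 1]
x^3 - 6*x^2 + 12*x - 8

Expanding det(x·I − A) (e.g. by cofactor expansion or by noting that A is similar to its Jordan form J, which has the same characteristic polynomial as A) gives
  χ_A(x) = x^3 - 6*x^2 + 12*x - 8
which factors as (x - 2)^3. The eigenvalues (with algebraic multiplicities) are λ = 2 with multiplicity 3.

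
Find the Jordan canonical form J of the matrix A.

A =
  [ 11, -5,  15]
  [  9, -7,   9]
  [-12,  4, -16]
J_2(-4) ⊕ J_1(-4)

The characteristic polynomial is
  det(x·I − A) = x^3 + 12*x^2 + 48*x + 64 = (x + 4)^3

Eigenvalues and multiplicities (the geometric multiplicity of λ is n − rank(A − λI), which equals the number of Jordan blocks for λ):
  λ = -4: algebraic multiplicity = 3, geometric multiplicity = 2

Determining the block sizes for each eigenvalue:
  λ = -4: 2 blocks summing to 3 forces exactly one block of size 2 and the rest size 1 → block sizes [2, 1]

Assembling the blocks gives a Jordan form
J =
  [-4,  1,  0]
  [ 0, -4,  0]
  [ 0,  0, -4]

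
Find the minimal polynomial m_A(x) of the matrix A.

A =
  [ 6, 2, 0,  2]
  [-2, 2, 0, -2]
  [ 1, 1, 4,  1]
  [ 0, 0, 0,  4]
x^2 - 8*x + 16

The characteristic polynomial is χ_A(x) = (x - 4)^4, so the eigenvalues are known. The minimal polynomial is
  m_A(x) = Π_λ (x − λ)^{k_λ}
where k_λ is the size of the *largest* Jordan block for λ (equivalently, the smallest k with (A − λI)^k v = 0 for every generalised eigenvector v of λ).

  λ = 4: largest Jordan block has size 2, contributing (x − 4)^2

So m_A(x) = (x - 4)^2 = x^2 - 8*x + 16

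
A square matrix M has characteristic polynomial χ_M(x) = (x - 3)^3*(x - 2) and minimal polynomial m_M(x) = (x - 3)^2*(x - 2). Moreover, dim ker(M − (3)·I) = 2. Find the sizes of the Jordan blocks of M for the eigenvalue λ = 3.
Block sizes for λ = 3: [2, 1]

Step 1 — from the characteristic polynomial, algebraic multiplicity of λ = 3 is 3. From dim ker(M − (3)·I) = 2, there are exactly 2 Jordan blocks for λ = 3.
Step 2 — from the minimal polynomial, the factor (x − 3)^2 tells us the largest block for λ = 3 has size 2.
Step 3 — with total size 3, 2 blocks, and largest block 2, the block sizes (in nonincreasing order) are [2, 1].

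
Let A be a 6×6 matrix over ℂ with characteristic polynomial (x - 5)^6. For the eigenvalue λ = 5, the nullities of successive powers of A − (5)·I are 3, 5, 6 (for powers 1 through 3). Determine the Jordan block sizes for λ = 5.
Block sizes for λ = 5: [3, 2, 1]

From the dimensions of kernels of powers, the number of Jordan blocks of size at least j is d_j − d_{j−1} where d_j = dim ker(N^j) (with d_0 = 0). Computing the differences gives [3, 2, 1].
The number of blocks of size exactly k is (#blocks of size ≥ k) − (#blocks of size ≥ k + 1), so the partition is: 1 block(s) of size 1, 1 block(s) of size 2, 1 block(s) of size 3.
In nonincreasing order the block sizes are [3, 2, 1].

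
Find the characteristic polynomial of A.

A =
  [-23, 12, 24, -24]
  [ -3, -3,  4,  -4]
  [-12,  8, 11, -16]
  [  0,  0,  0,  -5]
x^4 + 20*x^3 + 150*x^2 + 500*x + 625

Expanding det(x·I − A) (e.g. by cofactor expansion or by noting that A is similar to its Jordan form J, which has the same characteristic polynomial as A) gives
  χ_A(x) = x^4 + 20*x^3 + 150*x^2 + 500*x + 625
which factors as (x + 5)^4. The eigenvalues (with algebraic multiplicities) are λ = -5 with multiplicity 4.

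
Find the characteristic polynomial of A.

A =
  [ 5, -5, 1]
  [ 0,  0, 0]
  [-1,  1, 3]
x^3 - 8*x^2 + 16*x

Expanding det(x·I − A) (e.g. by cofactor expansion or by noting that A is similar to its Jordan form J, which has the same characteristic polynomial as A) gives
  χ_A(x) = x^3 - 8*x^2 + 16*x
which factors as x*(x - 4)^2. The eigenvalues (with algebraic multiplicities) are λ = 0 with multiplicity 1, λ = 4 with multiplicity 2.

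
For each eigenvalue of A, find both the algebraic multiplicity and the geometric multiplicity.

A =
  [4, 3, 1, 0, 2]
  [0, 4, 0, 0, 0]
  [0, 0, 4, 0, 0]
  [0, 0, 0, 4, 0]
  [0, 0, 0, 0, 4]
λ = 4: alg = 5, geom = 4

Step 1 — factor the characteristic polynomial to read off the algebraic multiplicities:
  χ_A(x) = (x - 4)^5

Step 2 — compute geometric multiplicities via the rank-nullity identity g(λ) = n − rank(A − λI):
  rank(A − (4)·I) = 1, so dim ker(A − (4)·I) = n − 1 = 4

Summary:
  λ = 4: algebraic multiplicity = 5, geometric multiplicity = 4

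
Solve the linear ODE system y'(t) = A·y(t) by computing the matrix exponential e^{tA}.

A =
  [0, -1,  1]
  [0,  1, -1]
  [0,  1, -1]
e^{tA} =
  [1, -t, t]
  [0, t + 1, -t]
  [0, t, 1 - t]

Strategy: write A = P · J · P⁻¹ where J is a Jordan canonical form, so e^{tA} = P · e^{tJ} · P⁻¹, and e^{tJ} can be computed block-by-block.

A has Jordan form
J =
  [0, 1, 0]
  [0, 0, 0]
  [0, 0, 0]
(up to reordering of blocks).

Per-block formulas:
  For a 1×1 block at λ = 0: exp(t · [0]) = [e^(0t)].
  For a 2×2 Jordan block J_2(0): exp(t · J_2(0)) = e^(0t)·(I + t·N), where N is the 2×2 nilpotent shift.

After assembling e^{tJ} and conjugating by P, we get:

e^{tA} =
  [1, -t, t]
  [0, t + 1, -t]
  [0, t, 1 - t]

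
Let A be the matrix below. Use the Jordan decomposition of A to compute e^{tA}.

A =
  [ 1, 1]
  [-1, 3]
e^{tA} =
  [-t*exp(2*t) + exp(2*t), t*exp(2*t)]
  [-t*exp(2*t), t*exp(2*t) + exp(2*t)]

Strategy: write A = P · J · P⁻¹ where J is a Jordan canonical form, so e^{tA} = P · e^{tJ} · P⁻¹, and e^{tJ} can be computed block-by-block.

A has Jordan form
J =
  [2, 1]
  [0, 2]
(up to reordering of blocks).

Per-block formulas:
  For a 2×2 Jordan block J_2(2): exp(t · J_2(2)) = e^(2t)·(I + t·N), where N is the 2×2 nilpotent shift.

After assembling e^{tJ} and conjugating by P, we get:

e^{tA} =
  [-t*exp(2*t) + exp(2*t), t*exp(2*t)]
  [-t*exp(2*t), t*exp(2*t) + exp(2*t)]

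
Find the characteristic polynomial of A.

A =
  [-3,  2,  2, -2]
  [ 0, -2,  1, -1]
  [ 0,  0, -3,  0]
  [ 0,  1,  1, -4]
x^4 + 12*x^3 + 54*x^2 + 108*x + 81

Expanding det(x·I − A) (e.g. by cofactor expansion or by noting that A is similar to its Jordan form J, which has the same characteristic polynomial as A) gives
  χ_A(x) = x^4 + 12*x^3 + 54*x^2 + 108*x + 81
which factors as (x + 3)^4. The eigenvalues (with algebraic multiplicities) are λ = -3 with multiplicity 4.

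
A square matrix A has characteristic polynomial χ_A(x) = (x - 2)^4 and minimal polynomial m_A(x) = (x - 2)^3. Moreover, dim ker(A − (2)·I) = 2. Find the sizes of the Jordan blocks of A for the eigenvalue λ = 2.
Block sizes for λ = 2: [3, 1]

Step 1 — from the characteristic polynomial, algebraic multiplicity of λ = 2 is 4. From dim ker(A − (2)·I) = 2, there are exactly 2 Jordan blocks for λ = 2.
Step 2 — from the minimal polynomial, the factor (x − 2)^3 tells us the largest block for λ = 2 has size 3.
Step 3 — with total size 4, 2 blocks, and largest block 3, the block sizes (in nonincreasing order) are [3, 1].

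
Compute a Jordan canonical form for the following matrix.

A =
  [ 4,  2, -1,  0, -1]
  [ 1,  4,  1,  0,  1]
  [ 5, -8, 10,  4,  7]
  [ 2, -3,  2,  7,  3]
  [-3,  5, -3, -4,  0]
J_3(5) ⊕ J_2(5)

The characteristic polynomial is
  det(x·I − A) = x^5 - 25*x^4 + 250*x^3 - 1250*x^2 + 3125*x - 3125 = (x - 5)^5

Eigenvalues and multiplicities (the geometric multiplicity of λ is n − rank(A − λI), which equals the number of Jordan blocks for λ):
  λ = 5: algebraic multiplicity = 5, geometric multiplicity = 2

Determining the block sizes for each eigenvalue:
  λ = 5: with am = 5 and gm = 2, the partition is not yet determined (e.g. several partitions of 5 into 2 parts exist). Let N = A − (5)·I. Computing rank(N^1) = 3, rank(N^2) = 1, rank(N^3) = 0; the number of blocks of size ≥ j is rank(N^{j−1}) − rank(N^j), giving [2, 2, 1]. So we have 1 block(s) of size 3, 1 block(s) of size 2 → block sizes [3, 2]

Assembling the blocks gives a Jordan form
J =
  [5, 1, 0, 0, 0]
  [0, 5, 1, 0, 0]
  [0, 0, 5, 0, 0]
  [0, 0, 0, 5, 1]
  [0, 0, 0, 0, 5]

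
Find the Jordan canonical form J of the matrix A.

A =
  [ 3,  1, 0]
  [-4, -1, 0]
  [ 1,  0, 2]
J_2(1) ⊕ J_1(2)

The characteristic polynomial is
  det(x·I − A) = x^3 - 4*x^2 + 5*x - 2 = (x - 2)*(x - 1)^2

Eigenvalues and multiplicities (the geometric multiplicity of λ is n − rank(A − λI), which equals the number of Jordan blocks for λ):
  λ = 1: algebraic multiplicity = 2, geometric multiplicity = 1
  λ = 2: algebraic multiplicity = 1, geometric multiplicity = 1

Determining the block sizes for each eigenvalue:
  λ = 1: one block (gm = 1), so the single block has size am = 2 → block sizes [2]
  λ = 2: one block (gm = 1), so the single block has size am = 1 → block sizes [1]

Assembling the blocks gives a Jordan form
J =
  [1, 1, 0]
  [0, 1, 0]
  [0, 0, 2]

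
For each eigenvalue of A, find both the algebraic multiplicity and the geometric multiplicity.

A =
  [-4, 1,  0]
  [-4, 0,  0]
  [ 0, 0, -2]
λ = -2: alg = 3, geom = 2

Step 1 — factor the characteristic polynomial to read off the algebraic multiplicities:
  χ_A(x) = (x + 2)^3

Step 2 — compute geometric multiplicities via the rank-nullity identity g(λ) = n − rank(A − λI):
  rank(A − (-2)·I) = 1, so dim ker(A − (-2)·I) = n − 1 = 2

Summary:
  λ = -2: algebraic multiplicity = 3, geometric multiplicity = 2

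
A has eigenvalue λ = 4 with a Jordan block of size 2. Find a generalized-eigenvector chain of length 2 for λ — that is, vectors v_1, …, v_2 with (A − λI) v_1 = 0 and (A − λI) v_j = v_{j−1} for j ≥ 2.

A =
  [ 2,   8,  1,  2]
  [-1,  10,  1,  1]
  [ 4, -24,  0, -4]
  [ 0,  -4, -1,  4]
A Jordan chain for λ = 4 of length 2:
v_1 = (-2, -1, 4, 0)ᵀ
v_2 = (1, 0, 0, 0)ᵀ

Let N = A − (4)·I. We want v_2 with N^2 v_2 = 0 but N^1 v_2 ≠ 0; then v_{j-1} := N · v_j for j = 2, …, 2.

Pick v_2 = (1, 0, 0, 0)ᵀ.
Then v_1 = N · v_2 = (-2, -1, 4, 0)ᵀ.

Sanity check: (A − (4)·I) v_1 = (0, 0, 0, 0)ᵀ = 0. ✓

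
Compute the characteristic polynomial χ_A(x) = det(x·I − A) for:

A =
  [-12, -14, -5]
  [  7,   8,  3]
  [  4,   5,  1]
x^3 + 3*x^2 + 3*x + 1

Expanding det(x·I − A) (e.g. by cofactor expansion or by noting that A is similar to its Jordan form J, which has the same characteristic polynomial as A) gives
  χ_A(x) = x^3 + 3*x^2 + 3*x + 1
which factors as (x + 1)^3. The eigenvalues (with algebraic multiplicities) are λ = -1 with multiplicity 3.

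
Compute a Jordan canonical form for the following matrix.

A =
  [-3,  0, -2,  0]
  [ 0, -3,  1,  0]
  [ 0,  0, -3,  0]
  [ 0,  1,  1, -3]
J_3(-3) ⊕ J_1(-3)

The characteristic polynomial is
  det(x·I − A) = x^4 + 12*x^3 + 54*x^2 + 108*x + 81 = (x + 3)^4

Eigenvalues and multiplicities (the geometric multiplicity of λ is n − rank(A − λI), which equals the number of Jordan blocks for λ):
  λ = -3: algebraic multiplicity = 4, geometric multiplicity = 2

Determining the block sizes for each eigenvalue:
  λ = -3: with am = 4 and gm = 2, the partition is not yet determined (e.g. several partitions of 4 into 2 parts exist). Let N = A − (-3)·I. Computing rank(N^1) = 2, rank(N^2) = 1, rank(N^3) = 0; the number of blocks of size ≥ j is rank(N^{j−1}) − rank(N^j), giving [2, 1, 1]. So we have 1 block(s) of size 3, 1 block(s) of size 1 → block sizes [3, 1]

Assembling the blocks gives a Jordan form
J =
  [-3,  1,  0,  0]
  [ 0, -3,  1,  0]
  [ 0,  0, -3,  0]
  [ 0,  0,  0, -3]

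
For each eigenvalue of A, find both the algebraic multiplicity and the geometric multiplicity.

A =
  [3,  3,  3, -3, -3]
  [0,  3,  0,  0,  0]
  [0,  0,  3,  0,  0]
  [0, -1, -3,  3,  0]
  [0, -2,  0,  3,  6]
λ = 3: alg = 4, geom = 3; λ = 6: alg = 1, geom = 1

Step 1 — factor the characteristic polynomial to read off the algebraic multiplicities:
  χ_A(x) = (x - 6)*(x - 3)^4

Step 2 — compute geometric multiplicities via the rank-nullity identity g(λ) = n − rank(A − λI):
  rank(A − (3)·I) = 2, so dim ker(A − (3)·I) = n − 2 = 3
  rank(A − (6)·I) = 4, so dim ker(A − (6)·I) = n − 4 = 1

Summary:
  λ = 3: algebraic multiplicity = 4, geometric multiplicity = 3
  λ = 6: algebraic multiplicity = 1, geometric multiplicity = 1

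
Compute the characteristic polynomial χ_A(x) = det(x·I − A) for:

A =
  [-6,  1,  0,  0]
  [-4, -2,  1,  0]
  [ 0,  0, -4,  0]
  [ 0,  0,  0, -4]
x^4 + 16*x^3 + 96*x^2 + 256*x + 256

Expanding det(x·I − A) (e.g. by cofactor expansion or by noting that A is similar to its Jordan form J, which has the same characteristic polynomial as A) gives
  χ_A(x) = x^4 + 16*x^3 + 96*x^2 + 256*x + 256
which factors as (x + 4)^4. The eigenvalues (with algebraic multiplicities) are λ = -4 with multiplicity 4.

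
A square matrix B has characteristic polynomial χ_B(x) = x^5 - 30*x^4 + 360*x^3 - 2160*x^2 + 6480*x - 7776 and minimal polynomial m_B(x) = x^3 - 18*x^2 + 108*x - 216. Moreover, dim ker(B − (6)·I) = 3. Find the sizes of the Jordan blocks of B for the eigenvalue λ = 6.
Block sizes for λ = 6: [3, 1, 1]

Step 1 — from the characteristic polynomial, algebraic multiplicity of λ = 6 is 5. From dim ker(B − (6)·I) = 3, there are exactly 3 Jordan blocks for λ = 6.
Step 2 — from the minimal polynomial, the factor (x − 6)^3 tells us the largest block for λ = 6 has size 3.
Step 3 — with total size 5, 3 blocks, and largest block 3, the block sizes (in nonincreasing order) are [3, 1, 1].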